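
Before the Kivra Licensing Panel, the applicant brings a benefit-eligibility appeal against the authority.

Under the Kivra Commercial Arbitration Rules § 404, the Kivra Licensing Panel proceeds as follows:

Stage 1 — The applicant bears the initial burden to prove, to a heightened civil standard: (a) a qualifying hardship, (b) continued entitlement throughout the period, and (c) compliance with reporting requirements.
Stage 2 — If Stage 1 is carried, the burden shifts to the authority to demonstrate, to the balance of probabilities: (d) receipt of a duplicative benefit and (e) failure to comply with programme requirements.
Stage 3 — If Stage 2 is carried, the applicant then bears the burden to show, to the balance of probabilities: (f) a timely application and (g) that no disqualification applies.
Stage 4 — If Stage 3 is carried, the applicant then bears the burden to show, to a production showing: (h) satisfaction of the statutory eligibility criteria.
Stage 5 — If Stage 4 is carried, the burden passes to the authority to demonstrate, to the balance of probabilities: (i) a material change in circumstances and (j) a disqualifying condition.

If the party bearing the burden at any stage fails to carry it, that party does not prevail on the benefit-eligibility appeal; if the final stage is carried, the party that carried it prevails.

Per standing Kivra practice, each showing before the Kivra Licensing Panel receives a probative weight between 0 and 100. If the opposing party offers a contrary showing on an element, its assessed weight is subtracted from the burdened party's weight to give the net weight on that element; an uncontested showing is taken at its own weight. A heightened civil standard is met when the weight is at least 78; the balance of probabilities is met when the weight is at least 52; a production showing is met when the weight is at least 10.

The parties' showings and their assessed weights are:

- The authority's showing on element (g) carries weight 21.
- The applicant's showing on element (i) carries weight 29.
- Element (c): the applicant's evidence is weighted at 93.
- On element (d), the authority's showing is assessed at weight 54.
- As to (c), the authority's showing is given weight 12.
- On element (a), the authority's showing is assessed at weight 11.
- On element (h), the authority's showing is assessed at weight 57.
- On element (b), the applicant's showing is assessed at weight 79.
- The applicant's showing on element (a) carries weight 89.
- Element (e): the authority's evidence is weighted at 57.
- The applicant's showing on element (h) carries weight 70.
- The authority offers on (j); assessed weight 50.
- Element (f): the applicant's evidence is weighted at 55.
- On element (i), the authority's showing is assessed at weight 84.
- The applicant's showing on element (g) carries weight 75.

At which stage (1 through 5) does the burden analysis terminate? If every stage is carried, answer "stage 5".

stage 5

At Stage 1 the applicant must meet a heightened civil standard (weight is at least 78): on (a) the weight is 89 less the opposing 11 gives net 78, ≥ 78, so (a) meets the standard; on (b) the weight is 79, ≥ 78, so (b) meets the standard; on (c) the weight is 93 less the opposing 12 gives net 81, which does reach 78, so (c) meets the standard.
  The applicant carries Stage 1; the authority now bears the burden.
At Stage 2 the authority must meet the balance of probabilities (weight is at least 52): on (d) the weight is 54, which does reach 52, so (d) meets the standard; on (e) the weight is 57, which does reach 52, so (e) meets the standard.
  Stage 2 is satisfied; the onus moves to the applicant.
At Stage 3 the applicant must meet the balance of probabilities (weight is at least 52): on (f) the weight is 55, which does reach 52, so (f) meets the standard; on (g) the weight is 75 less the opposing 21 gives net 54, which does reach 52, so (g) meets the standard.
  Stage 3 is satisfied; the applicant continues to bear the burden.
At Stage 4 the applicant must meet a production showing (weight is at least 10): on (h) the weight is 70 less the opposing 57 gives net 13, which does reach 10, so (h) meets the standard.
  Stage 4 is satisfied; the onus moves to the authority.
At Stage 5 the authority must meet the balance of probabilities (weight is at least 52): on (i) the weight is 84 less the opposing 29 gives net 55, ≥ 52, so (i) meets the standard; on (j) the weight is 50, < 52, so (j) does not meet the standard.
  The authority does not carry Stage 5.
The applicant prevails.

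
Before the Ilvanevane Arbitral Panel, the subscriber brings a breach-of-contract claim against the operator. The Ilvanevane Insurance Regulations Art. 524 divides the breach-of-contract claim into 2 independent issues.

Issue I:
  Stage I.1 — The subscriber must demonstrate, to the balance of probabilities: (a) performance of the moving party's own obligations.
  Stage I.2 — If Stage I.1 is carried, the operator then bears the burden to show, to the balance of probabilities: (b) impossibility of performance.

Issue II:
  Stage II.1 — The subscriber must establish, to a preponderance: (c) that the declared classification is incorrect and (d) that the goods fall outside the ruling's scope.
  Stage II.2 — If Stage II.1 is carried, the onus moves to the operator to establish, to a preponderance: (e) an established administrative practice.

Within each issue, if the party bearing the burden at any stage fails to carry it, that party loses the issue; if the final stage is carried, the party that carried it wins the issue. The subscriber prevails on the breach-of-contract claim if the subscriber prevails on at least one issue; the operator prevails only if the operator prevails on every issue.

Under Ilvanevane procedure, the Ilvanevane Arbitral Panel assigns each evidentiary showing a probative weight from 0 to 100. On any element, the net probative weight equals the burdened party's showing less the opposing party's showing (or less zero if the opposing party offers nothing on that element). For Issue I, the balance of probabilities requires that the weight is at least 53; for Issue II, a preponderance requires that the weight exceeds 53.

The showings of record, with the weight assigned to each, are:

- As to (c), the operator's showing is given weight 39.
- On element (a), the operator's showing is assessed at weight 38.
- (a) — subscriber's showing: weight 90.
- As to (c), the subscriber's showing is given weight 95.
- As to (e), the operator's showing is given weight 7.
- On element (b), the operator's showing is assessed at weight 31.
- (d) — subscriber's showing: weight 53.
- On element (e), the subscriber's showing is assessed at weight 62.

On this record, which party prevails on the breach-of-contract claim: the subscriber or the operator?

operator

— Issue I —
At Stage I.1 the subscriber must meet the balance of probabilities (weight is at least 53): on (a) the weight is 90 less the opposing 38 gives net 52, which does not reach 53, so (a) does not meet the standard.
  Stage I.1 not carried; the subscriber fails its burden.
The analysis ends at Stage I.1; the operator prevails on this issue.
— Issue II —
Stage II.1 — burden on subscriber; standard: a preponderance (weight exceeds 53).
    (c): 95 − 39 = 56 > 53 [met]
    (d): 53 ≤ 53 [not met]
  Not every element is met, so the subscriber fails to carry Stage II.1.
The analysis ends at Stage II.1; the operator prevails on this issue.
Per-issue: Issue I → operator; Issue II → operator. The subscriber must prevail on at least one issue; overall, the operator prevails.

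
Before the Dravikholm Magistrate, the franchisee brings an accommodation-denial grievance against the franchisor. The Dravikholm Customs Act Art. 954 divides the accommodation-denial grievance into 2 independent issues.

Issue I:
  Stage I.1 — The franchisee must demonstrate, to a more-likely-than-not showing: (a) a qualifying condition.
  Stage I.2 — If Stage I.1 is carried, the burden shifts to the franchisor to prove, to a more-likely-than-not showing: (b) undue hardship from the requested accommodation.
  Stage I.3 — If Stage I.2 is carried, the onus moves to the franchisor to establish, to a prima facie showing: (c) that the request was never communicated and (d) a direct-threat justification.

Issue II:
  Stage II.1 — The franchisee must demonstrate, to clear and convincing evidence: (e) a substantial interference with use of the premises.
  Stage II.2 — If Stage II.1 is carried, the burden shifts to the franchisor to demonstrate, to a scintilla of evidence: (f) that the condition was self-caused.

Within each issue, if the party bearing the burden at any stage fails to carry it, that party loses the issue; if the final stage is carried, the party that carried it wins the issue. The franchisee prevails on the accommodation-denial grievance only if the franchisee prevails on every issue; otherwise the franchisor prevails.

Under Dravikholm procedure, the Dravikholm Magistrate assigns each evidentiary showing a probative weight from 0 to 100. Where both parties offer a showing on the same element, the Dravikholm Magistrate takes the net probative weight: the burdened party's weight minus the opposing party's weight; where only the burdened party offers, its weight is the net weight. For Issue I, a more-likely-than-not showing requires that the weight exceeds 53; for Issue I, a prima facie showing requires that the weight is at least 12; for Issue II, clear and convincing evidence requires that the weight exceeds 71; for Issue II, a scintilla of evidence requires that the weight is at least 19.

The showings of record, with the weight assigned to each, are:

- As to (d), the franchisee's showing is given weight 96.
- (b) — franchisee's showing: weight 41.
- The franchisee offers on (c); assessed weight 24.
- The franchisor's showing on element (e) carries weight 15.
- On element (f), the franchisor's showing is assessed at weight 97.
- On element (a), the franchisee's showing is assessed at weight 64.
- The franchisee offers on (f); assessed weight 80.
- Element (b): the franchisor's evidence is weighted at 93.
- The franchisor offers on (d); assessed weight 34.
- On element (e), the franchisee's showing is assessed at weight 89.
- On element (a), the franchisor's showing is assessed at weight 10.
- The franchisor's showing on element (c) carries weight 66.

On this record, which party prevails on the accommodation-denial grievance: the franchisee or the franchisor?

— Issue I —
At Stage I.1 the franchisee must meet a more-likely-than-not showing (weight exceeds 53): on (a) the weight is 64 less the opposing 10 gives net 54, which does exceed 53, so (a) meets the standard.
  Stage I.1 carried; the burden shifts to the franchisor.
At Stage I.2 the franchisor must meet a more-likely-than-not showing (weight exceeds 53): on (b) the weight is 93 less the opposing 41 gives net 52, which does not exceed 53, so (b) does not meet the standard.
  The franchisor does not carry Stage I.2.
The analysis ends at Stage I.2; the franchisee prevails on this issue.
— Issue II —
At Stage II.1 the franchisee must meet clear and convincing evidence (weight exceeds 71): on (e) the weight is 89 less the opposing 15 gives net 74, > 71, so (e) meets the standard.
  Stage II.1 carried; the burden shifts to the franchisor.
At Stage II.2 the franchisor must meet a scintilla of evidence (weight is at least 19): on (f) the weight is 97 less the opposing 80 gives net 17, which does not reach 19, so (f) does not meet the standard.
  Not every element is met, so the franchisor fails to carry Stage II.2.
So the franchisee prevails on this issue.
Per-issue: Issue I → franchisee; Issue II → franchisee. The franchisee must prevail on every issue; overall, the franchisee prevails.

franchisee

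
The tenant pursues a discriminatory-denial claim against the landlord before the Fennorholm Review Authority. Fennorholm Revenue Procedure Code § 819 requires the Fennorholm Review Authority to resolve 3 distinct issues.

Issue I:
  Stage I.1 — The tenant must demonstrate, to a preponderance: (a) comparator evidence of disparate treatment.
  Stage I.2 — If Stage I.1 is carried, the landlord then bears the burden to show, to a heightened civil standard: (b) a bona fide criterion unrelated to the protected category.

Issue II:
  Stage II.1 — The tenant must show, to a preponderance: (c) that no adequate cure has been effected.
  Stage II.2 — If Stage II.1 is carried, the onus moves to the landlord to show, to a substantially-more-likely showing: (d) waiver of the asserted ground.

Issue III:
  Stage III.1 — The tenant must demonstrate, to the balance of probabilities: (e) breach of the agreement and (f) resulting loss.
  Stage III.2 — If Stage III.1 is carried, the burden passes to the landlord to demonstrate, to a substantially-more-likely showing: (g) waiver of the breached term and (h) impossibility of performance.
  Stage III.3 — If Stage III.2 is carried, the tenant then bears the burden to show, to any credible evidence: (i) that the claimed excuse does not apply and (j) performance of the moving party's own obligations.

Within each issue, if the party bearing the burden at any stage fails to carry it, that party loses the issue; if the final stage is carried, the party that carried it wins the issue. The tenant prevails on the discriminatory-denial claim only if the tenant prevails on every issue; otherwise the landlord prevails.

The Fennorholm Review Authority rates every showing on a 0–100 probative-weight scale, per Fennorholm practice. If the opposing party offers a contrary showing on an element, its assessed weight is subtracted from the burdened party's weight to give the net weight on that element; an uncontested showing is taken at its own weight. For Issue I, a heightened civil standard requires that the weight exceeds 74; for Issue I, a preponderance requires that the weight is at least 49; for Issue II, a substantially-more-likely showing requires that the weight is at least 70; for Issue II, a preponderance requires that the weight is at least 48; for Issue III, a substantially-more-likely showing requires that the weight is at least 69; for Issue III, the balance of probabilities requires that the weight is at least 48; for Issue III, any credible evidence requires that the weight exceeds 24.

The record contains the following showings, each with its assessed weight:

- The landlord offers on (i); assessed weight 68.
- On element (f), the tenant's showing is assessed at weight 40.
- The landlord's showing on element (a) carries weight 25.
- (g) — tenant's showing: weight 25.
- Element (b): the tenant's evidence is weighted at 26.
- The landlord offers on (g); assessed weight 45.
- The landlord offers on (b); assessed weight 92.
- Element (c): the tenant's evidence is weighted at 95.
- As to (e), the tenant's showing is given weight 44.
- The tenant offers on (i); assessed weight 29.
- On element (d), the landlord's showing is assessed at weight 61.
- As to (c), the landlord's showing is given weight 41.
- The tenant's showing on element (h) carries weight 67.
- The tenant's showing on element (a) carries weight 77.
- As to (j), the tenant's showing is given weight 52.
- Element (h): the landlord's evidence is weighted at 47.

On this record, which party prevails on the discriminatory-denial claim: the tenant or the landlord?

landlord

— Issue I —
Stage I.1 (tenant, a preponderance, weight is at least 49): (a) net 77−25=52 ≥ 49 — meets.
  All elements met. The burden passes to the landlord.
Stage I.2 (landlord, a heightened civil standard, weight exceeds 74): (b) net 92−26=66 ≤ 74 — fails.
  Not every element is met, so the landlord fails to carry Stage I.2.
The analysis ends at Stage I.2; the tenant prevails on this issue.
— Issue II —
At Stage II.1 the tenant must meet a preponderance (weight is at least 48): on (c) the weight is 95 less the opposing 41 gives net 54, ≥ 48, so (c) meets the standard.
  All elements met. The burden passes to the landlord.
At Stage II.2 the landlord must meet a substantially-more-likely showing (weight is at least 70): on (d) the weight is 61, < 70, so (d) does not meet the standard.
  Stage II.2 not carried; the landlord fails its burden.
The tenant prevails on this issue.
— Issue III —
Stage III.1 — burden on tenant; standard: the balance of probabilities (weight is at least 48).
    (e): 44 < 48 [not met]
    (f): 40 < 48 [not met]
  The tenant does not carry Stage III.1.
The landlord prevails on this issue.
Per-issue: Issue I → tenant; Issue II → tenant; Issue III → landlord. The tenant must prevail on every issue; overall, the landlord prevails.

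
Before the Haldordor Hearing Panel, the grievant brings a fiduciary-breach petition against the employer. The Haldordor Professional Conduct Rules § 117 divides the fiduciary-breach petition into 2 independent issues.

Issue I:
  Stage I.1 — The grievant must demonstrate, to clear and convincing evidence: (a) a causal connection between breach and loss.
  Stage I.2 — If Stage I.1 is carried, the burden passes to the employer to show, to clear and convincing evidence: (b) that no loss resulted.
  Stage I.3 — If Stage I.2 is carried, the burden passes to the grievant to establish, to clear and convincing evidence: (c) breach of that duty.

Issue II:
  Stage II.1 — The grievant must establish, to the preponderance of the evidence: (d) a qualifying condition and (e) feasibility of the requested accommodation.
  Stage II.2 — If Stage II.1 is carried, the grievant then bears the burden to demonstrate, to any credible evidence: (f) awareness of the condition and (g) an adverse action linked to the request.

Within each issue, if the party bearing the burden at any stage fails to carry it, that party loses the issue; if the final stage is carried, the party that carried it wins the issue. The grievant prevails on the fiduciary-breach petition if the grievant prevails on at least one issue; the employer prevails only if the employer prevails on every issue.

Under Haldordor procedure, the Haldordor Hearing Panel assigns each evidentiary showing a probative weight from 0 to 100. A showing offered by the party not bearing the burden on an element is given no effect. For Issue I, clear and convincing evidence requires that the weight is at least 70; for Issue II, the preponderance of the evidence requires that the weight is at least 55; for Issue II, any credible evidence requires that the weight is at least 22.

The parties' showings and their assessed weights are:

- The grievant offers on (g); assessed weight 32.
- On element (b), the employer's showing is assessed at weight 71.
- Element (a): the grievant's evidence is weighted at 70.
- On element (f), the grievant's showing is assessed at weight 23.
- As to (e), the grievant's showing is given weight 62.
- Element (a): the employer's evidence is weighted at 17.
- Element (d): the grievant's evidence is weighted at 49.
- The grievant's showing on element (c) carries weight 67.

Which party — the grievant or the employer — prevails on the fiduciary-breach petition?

employer

— Issue I —
Stage I.1 (grievant, clear and convincing evidence, weight is at least 70): (a) 70 (employer's 17 disregarded) ≥ 70 — meets.
  Stage I.1 is satisfied; the onus moves to the employer.
Stage I.2 (employer, clear and convincing evidence, weight is at least 70): (b) 71 ≥ 70 — meets.
  The employer carries Stage I.2; the grievant now bears the burden.
Stage I.3 (grievant, clear and convincing evidence, weight is at least 70): (c) 67 < 70 — fails.
  Stage I.3 not carried; the grievant fails its burden.
The analysis ends at Stage I.3; the employer prevails on this issue.
— Issue II —
Stage II.1 (grievant, the preponderance of the evidence, weight is at least 55): (d) 49 < 55 — fails; (e) 62 ≥ 55 — meets.
  Not every element is met, so the grievant fails to carry Stage II.1.
The analysis ends at Stage II.1; the employer prevails on this issue.
Per-issue: Issue I → employer; Issue II → employer. The grievant must prevail on at least one issue; overall, the employer prevails.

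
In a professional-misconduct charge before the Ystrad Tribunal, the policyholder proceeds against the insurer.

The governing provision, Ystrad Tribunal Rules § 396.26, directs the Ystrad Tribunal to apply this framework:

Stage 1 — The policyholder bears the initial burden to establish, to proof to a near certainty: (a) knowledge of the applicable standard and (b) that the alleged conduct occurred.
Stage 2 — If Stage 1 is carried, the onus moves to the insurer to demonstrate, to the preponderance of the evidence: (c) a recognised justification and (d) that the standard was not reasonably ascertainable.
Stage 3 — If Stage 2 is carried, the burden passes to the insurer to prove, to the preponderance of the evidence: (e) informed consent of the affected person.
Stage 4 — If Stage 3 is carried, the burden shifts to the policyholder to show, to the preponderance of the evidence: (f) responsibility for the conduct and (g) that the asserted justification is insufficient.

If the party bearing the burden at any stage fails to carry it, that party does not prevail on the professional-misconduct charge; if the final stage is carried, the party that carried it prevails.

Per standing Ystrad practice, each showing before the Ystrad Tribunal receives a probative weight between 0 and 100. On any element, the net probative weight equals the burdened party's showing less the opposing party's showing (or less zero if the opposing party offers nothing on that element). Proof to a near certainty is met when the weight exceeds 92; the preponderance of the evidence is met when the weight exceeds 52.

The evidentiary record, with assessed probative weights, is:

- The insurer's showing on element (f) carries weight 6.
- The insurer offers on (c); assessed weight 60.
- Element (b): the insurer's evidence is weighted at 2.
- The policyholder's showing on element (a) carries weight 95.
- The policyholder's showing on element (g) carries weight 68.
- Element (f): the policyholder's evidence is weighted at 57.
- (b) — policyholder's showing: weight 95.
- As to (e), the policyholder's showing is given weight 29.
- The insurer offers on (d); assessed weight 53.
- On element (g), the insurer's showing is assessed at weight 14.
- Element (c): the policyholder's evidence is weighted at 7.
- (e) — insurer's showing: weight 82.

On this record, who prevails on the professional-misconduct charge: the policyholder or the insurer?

Stage 1 (policyholder, proof to a near certainty, weight exceeds 92): (a) 95 > 92 — meets; (b) net 95−2=93 > 92 — meets.
  Stage 1 carried; the burden shifts to the insurer.
Stage 2 (insurer, the preponderance of the evidence, weight exceeds 52): (c) net 60−7=53 > 52 — meets; (d) 53 > 52 — meets.
  All elements met. The insurer retains the burden for Stage 3.
Stage 3 (insurer, the preponderance of the evidence, weight exceeds 52): (e) net 82−29=53 > 52 — meets.
  The insurer carries Stage 3; the policyholder now bears the burden.
Stage 4 (policyholder, the preponderance of the evidence, weight exceeds 52): (f) net 57−6=51 ≤ 52 — fails; (g) net 68−14=54 > 52 — meets.
  The policyholder does not carry Stage 4.
The insurer prevails.

insurer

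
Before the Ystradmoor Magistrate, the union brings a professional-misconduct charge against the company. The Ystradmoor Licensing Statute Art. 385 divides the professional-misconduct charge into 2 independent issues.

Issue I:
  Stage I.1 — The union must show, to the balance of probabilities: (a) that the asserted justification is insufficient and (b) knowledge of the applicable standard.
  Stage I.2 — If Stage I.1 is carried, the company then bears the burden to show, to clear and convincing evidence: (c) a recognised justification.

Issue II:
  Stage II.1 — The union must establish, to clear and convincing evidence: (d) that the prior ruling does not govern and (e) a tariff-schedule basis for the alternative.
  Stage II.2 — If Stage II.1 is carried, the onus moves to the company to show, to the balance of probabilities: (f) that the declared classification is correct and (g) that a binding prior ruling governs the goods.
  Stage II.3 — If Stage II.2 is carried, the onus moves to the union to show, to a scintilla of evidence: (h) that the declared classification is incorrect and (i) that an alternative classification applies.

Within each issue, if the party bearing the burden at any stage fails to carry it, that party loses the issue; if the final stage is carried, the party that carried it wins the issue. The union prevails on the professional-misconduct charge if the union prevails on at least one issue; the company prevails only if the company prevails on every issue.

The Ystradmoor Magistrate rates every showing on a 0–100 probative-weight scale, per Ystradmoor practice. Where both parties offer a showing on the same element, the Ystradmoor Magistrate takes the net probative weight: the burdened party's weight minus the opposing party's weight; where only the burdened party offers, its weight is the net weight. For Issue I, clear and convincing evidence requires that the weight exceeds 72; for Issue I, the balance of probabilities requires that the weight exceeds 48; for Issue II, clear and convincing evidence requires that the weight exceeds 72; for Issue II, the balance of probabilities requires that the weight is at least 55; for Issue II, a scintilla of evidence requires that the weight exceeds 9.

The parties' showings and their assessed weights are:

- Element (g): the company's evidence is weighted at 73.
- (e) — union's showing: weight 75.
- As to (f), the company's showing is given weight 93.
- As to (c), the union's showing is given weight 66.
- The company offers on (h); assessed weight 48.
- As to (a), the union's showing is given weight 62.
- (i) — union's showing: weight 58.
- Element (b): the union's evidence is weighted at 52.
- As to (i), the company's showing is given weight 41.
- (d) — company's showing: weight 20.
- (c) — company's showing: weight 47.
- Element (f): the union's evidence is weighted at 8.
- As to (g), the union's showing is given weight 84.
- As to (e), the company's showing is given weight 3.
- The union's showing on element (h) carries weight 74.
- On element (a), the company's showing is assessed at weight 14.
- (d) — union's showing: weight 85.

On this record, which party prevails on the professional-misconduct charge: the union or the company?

— Issue I —
Stage I.1 (union, the balance of probabilities, weight exceeds 48): (a) net 62−14=48 ≤ 48 — fails; (b) 52 > 48 — meets.
  Stage I.1 not carried; the union fails its burden.
The analysis ends at Stage I.1; the company prevails on this issue.
— Issue II —
At Stage II.1 the union must meet clear and convincing evidence (weight exceeds 72): on (d) the weight is 85 less the opposing 20 gives net 65, ≤ 72, so (d) does not meet the standard; on (e) the weight is 75 less the opposing 3 gives net 72, ≤ 72, so (e) does not meet the standard.
  Not every element is met, so the union fails to carry Stage II.1.
So the company prevails on this issue.
Per-issue: Issue I → company; Issue II → company. The union must prevail on at least one issue; overall, the company prevails.

company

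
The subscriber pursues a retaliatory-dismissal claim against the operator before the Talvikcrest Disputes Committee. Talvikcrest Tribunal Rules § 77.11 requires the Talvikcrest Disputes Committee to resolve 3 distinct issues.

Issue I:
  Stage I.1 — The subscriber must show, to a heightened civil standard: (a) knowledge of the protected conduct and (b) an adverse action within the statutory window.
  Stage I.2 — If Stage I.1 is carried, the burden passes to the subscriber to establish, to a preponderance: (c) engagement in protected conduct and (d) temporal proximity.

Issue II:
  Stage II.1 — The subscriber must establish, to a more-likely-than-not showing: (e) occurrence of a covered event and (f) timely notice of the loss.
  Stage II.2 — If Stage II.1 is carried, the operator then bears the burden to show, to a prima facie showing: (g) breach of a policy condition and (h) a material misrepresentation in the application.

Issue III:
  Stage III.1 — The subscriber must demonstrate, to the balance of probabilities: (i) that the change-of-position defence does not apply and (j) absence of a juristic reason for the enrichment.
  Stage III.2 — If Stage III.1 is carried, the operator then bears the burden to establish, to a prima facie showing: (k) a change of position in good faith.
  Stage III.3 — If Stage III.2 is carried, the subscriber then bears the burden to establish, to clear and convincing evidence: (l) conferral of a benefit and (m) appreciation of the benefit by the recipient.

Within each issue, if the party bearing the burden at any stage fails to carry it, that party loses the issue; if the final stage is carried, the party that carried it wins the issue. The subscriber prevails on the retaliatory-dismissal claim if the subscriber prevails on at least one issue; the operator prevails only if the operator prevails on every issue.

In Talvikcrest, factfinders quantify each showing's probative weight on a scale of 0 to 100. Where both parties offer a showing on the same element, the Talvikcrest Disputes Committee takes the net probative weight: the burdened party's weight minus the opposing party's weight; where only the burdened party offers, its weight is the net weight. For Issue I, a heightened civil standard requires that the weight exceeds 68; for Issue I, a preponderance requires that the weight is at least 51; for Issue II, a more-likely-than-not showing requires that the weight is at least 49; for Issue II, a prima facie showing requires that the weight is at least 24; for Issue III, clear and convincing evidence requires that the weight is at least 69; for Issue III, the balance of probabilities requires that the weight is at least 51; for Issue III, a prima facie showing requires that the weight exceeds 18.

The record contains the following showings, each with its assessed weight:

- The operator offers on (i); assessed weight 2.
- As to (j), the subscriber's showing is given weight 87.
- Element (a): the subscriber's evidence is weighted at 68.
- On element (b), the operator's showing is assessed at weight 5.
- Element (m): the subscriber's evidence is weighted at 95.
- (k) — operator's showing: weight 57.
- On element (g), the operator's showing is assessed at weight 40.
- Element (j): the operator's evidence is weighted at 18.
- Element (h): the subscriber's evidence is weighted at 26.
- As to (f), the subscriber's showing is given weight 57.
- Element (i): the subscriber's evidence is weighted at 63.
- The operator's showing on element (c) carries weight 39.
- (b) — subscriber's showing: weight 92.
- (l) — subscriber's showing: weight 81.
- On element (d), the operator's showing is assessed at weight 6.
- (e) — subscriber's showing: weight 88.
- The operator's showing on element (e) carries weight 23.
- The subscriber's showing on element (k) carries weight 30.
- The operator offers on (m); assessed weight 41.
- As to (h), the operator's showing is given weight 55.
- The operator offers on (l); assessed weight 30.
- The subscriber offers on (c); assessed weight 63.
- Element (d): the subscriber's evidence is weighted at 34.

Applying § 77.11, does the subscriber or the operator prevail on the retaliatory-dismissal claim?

— Issue I —
Stage I.1 (subscriber, a heightened civil standard, weight exceeds 68): (a) 68 ≤ 68 — fails; (b) net 92−5=87 > 68 — meets.
  Not every element is met, so the subscriber fails to carry Stage I.1.
So the operator prevails on this issue.
— Issue II —
At Stage II.1 the subscriber must meet a more-likely-than-not showing (weight is at least 49): on (e) the weight is 88 less the opposing 23 gives net 65, which does reach 49, so (e) meets the standard; on (f) the weight is 57, which does reach 49, so (f) meets the standard.
  All elements met. The burden passes to the operator.
At Stage II.2 the operator must meet a prima facie showing (weight is at least 24): on (g) the weight is 40, ≥ 24, so (g) meets the standard; on (h) the weight is 55 less the opposing 26 gives net 29, ≥ 24, so (h) meets the standard.
  Stage II.2 carried; the final stage is satisfied.
Every stage carried; the operator prevails on this issue.
— Issue III —
Stage III.1 — burden on subscriber; standard: the balance of probabilities (weight is at least 51).
    (i): 63 − 2 = 61 ≥ 51 [met]
    (j): 87 − 18 = 69 ≥ 51 [met]
  The subscriber carries Stage III.1; the operator now bears the burden.
Stage III.2 — burden on operator; standard: a prima facie showing (weight exceeds 18).
    (k): 57 − 30 = 27 > 18 [met]
  All elements met. The burden passes to the subscriber.
Stage III.3 — burden on subscriber; standard: clear and convincing evidence (weight is at least 69).
    (l): 81 − 30 = 51 < 69 [not met]
    (m): 95 − 41 = 54 < 69 [not met]
  Not every element is met, so the subscriber fails to carry Stage III.3.
The operator prevails on this issue.
Per-issue: Issue I → operator; Issue II → operator; Issue III → operator. The subscriber must prevail on at least one issue; overall, the operator prevails.

operator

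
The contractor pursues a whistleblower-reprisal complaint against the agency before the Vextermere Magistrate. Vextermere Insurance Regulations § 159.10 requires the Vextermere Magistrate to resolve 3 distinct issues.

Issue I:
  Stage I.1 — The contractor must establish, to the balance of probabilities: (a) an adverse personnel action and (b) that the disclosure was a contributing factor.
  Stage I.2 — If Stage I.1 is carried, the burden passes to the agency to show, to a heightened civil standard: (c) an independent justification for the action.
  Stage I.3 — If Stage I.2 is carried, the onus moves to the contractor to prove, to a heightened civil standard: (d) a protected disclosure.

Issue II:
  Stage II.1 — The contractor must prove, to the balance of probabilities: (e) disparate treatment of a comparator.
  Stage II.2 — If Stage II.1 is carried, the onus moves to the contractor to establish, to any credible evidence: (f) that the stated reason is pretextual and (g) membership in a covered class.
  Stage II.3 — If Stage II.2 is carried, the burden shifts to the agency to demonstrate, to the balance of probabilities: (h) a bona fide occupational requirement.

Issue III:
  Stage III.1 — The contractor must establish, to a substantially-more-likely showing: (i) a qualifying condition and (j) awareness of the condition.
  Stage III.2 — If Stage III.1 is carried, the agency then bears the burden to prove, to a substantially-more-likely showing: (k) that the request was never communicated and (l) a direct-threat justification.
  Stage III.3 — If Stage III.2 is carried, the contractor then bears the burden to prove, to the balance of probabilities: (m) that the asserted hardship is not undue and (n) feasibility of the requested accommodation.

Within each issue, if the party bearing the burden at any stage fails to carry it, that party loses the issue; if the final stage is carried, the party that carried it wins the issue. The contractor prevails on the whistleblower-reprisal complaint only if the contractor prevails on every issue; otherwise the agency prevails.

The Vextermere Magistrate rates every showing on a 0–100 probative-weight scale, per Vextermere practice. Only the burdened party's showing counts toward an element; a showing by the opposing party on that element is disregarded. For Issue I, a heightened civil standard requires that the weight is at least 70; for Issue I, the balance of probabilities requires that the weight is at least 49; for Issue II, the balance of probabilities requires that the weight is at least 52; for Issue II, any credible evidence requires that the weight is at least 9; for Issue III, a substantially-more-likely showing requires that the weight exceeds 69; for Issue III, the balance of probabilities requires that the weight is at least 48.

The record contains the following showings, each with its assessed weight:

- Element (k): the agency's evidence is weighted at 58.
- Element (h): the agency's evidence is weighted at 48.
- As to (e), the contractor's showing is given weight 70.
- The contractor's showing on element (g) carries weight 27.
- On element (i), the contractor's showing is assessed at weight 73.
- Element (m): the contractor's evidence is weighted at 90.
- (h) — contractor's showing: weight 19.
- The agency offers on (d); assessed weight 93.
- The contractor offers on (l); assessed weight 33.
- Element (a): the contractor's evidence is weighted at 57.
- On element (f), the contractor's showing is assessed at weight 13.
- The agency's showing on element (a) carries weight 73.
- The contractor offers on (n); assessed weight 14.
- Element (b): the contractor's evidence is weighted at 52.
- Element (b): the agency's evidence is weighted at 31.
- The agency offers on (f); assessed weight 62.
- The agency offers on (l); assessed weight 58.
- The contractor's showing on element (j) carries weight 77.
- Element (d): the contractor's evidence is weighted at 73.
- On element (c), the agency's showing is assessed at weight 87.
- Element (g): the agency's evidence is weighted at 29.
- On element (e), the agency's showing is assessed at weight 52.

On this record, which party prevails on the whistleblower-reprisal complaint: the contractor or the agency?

— Issue I —
Stage I.1 (contractor, the balance of probabilities, weight is at least 49): (a) 57 (agency's 73 disregarded) ≥ 49 — meets; (b) 52 (agency's 31 disregarded) ≥ 49 — meets.
  All elements met. The burden passes to the agency.
Stage I.2 (agency, a heightened civil standard, weight is at least 70): (c) 87 ≥ 70 — meets.
  The agency carries Stage I.2; the contractor now bears the burden.
Stage I.3 (contractor, a heightened civil standard, weight is at least 70): (d) 73 (agency's 93 disregarded) ≥ 70 — meets.
  Stage I.3 carried; the final stage is satisfied.
Every stage carried; the contractor prevails on this issue.
— Issue II —
Stage II.1 (contractor, the balance of probabilities, weight is at least 52): (e) 70 (agency's 52 disregarded) ≥ 52 — meets.
  Stage II.1 carried; the burden remains with the contractor.
Stage II.2 (contractor, any credible evidence, weight is at least 9): (f) 13 (agency's 62 disregarded) ≥ 9 — meets; (g) 27 (agency's 29 disregarded) ≥ 9 — meets.
  Stage II.2 is satisfied; the onus moves to the agency.
Stage II.3 (agency, the balance of probabilities, weight is at least 52): (h) 48 (contractor's 19 disregarded) < 52 — fails.
  Stage II.3 not carried; the agency fails its burden.
So the contractor prevails on this issue.
— Issue III —
Stage III.1 (contractor, a substantially-more-likely showing, weight exceeds 69): (i) 73 > 69 — meets; (j) 77 > 69 — meets.
  All elements met. The burden passes to the agency.
Stage III.2 (agency, a substantially-more-likely showing, weight exceeds 69): (k) 58 ≤ 69 — fails; (l) 58 (contractor's 33 disregarded) ≤ 69 — fails.
  Not every element is met, so the agency fails to carry Stage III.2.
So the contractor prevails on this issue.
Per-issue: Issue I → contractor; Issue II → contractor; Issue III → contractor. The contractor must prevail on every issue; overall, the contractor prevails.

contractor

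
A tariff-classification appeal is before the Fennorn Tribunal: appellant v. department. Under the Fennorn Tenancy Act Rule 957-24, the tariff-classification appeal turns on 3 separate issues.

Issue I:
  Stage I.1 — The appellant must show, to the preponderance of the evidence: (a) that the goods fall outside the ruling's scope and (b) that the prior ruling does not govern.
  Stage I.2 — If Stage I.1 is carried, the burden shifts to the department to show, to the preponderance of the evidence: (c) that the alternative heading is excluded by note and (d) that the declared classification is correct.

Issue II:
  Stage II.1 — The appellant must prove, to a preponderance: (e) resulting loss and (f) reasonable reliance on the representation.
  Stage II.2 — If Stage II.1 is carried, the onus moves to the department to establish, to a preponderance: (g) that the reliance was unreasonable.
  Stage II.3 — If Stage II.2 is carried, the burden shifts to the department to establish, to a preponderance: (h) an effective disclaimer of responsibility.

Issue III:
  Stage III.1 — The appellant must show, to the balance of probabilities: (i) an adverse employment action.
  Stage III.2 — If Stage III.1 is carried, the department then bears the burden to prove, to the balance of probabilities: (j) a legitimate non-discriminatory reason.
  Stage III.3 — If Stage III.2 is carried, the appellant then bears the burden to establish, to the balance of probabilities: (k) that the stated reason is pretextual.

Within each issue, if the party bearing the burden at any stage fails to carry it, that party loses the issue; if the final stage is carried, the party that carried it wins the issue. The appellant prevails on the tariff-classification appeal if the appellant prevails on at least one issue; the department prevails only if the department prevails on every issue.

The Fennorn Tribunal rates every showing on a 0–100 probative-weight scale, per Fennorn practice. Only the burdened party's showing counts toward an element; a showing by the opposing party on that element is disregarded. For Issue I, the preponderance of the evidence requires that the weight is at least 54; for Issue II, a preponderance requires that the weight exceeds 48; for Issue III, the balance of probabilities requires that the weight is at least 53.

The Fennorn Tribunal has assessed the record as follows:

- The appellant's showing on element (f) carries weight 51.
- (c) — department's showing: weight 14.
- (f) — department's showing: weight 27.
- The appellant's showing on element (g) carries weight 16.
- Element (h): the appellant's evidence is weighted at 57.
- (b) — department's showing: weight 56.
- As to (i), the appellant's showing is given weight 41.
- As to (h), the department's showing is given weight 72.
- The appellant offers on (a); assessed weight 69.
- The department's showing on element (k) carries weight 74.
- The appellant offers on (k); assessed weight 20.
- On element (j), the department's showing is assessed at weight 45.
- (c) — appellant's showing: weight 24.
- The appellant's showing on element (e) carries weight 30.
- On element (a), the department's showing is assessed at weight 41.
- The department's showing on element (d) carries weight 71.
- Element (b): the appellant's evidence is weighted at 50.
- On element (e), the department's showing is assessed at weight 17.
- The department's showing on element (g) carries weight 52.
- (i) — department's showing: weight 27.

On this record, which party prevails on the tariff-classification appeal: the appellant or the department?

— Issue I —
Stage I.1 — burden on appellant; standard: the preponderance of the evidence (weight is at least 54).
    (a): 69 (department's 41 disregarded) ≥ 54 [met]
    (b): 50 (department's 56 disregarded) < 54 [not met]
  Not every element is met, so the appellant fails to carry Stage I.1.
So the department prevails on this issue.
— Issue II —
Stage II.1 (appellant, a preponderance, weight exceeds 48): (e) 30 (department's 17 disregarded) ≤ 48 — fails; (f) 51 (department's 27 disregarded) > 48 — meets.
  The appellant does not carry Stage II.1.
So the department prevails on this issue.
— Issue III —
Stage III.1 — burden on appellant; standard: the balance of probabilities (weight is at least 53).
    (i): 41 (department's 27 disregarded) < 53 [not met]
  The appellant does not carry Stage III.1.
The analysis ends at Stage III.1; the department prevails on this issue.
Per-issue: Issue I → department; Issue II → department; Issue III → department. The appellant must prevail on at least one issue; overall, the department prevails.

department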